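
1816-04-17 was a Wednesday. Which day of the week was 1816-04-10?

Count forward from the earlier date (April 10, 1816) to the later (April 17, 1816):
Within April 1816: 17 − 10 = 7 days.
7 is a multiple of 7, so 1816-04-10 falls on the same weekday: Wednesday.

Wednesday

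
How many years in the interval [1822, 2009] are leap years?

46

Years divisible by 4: 1824, 1828, …, 2008 — 47 in all.
Of these, 1900 is divisible by 100 but not 400, so not leap.
2000 is divisible by 400, so still leap.
Leap years: 47 − 1 = 46.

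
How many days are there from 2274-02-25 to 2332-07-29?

21338

Day-of-year of February 25, 2274: 56.
Day-of-year of July 29, 2332: 211.
2274 has 365 days, so 365 − 56 = 309 days remain in 2274.
Full years 2275–2331: 44 common + 13 leap = 44×365 + 13×366 = 20818 days.
Total: 309 + 20818 + 211 = 21338 days.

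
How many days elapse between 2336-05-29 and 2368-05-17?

From May 29, 2336 to May 29, 2367: 31 years, of which 7 contain a Feb 29 — 24×365 + 7×366 = 11322 days.
May 2367: 31 − 29 = 2 days remain.
Then 11 full months totalling 335 days.
May 1–17, 2368: 17 days.
Residual: 354 days.
Total: 11676 days.

11676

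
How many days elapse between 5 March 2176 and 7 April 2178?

March 2176: 31 − 5 = 26 days remain.
Then 24 full months totalling 730 days.
April 1–7, 2178: 7 days.
Total: 26 + 730 + 7 = 763 days.

763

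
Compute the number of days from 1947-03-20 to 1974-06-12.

From March 20, 1947 to March 20, 1974: 27 years, of which 7 contain a Feb 29 — 20×365 + 7×366 = 9862 days.
March 1974: 31 − 20 = 11 days remain.
Then April (30), May (31): 30 + 31 = 61 days.
June 1–12, 1974: 12 days.
Residual: 84 days.
Total: 9946 days.

9946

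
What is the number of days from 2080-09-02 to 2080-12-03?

September 2080: 30 − 2 = 28 days remain.
Then October (31), November (30): 31 + 30 = 61 days.
December 1–3, 2080: 3 days.
Total: 28 + 61 + 3 = 92 days.

92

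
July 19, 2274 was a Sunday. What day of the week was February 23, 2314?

Monday

Day-of-year of July 19, 2274: 200.
Day-of-year of February 23, 2314: 54.
2274 has 365 days, so 365 − 200 = 165 days remain in 2274.
Full years 2275–2313: 30 common + 9 leap = 30×365 + 9×366 = 14244 days.
Total: 165 + 14244 + 54 = 14463 days.
14463 mod 7 = 1, so 1 day after Sunday is Monday.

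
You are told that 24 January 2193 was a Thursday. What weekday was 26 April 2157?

Tuesday

Count forward from the earlier date (April 26, 2157) to the later (January 24, 2193):
Day-of-year of April 26, 2157: 116.
Day-of-year of January 24, 2193: 24.
2157 has 365 days, so 365 − 116 = 249 days remain in 2157.
Full years 2158–2192: 26 common + 9 leap = 26×365 + 9×366 = 12784 days.
Total: 249 + 12784 + 24 = 13057 days.
13057 mod 7 = 2, so 2 days before Thursday is Tuesday.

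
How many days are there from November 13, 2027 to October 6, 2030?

November 13, 2027 → November 13, 2028: 366 days (2028 is a leap year).
November 13, 2028 → November 13, 2029: 365 days.
November 2029: 30 − 13 = 17 days remain.
Then 10 full months totalling 304 days.
October 1–6, 2030: 6 days.
Residual: 327 days.
Total: 1058 days.

1058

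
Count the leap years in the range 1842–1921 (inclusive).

19

Years divisible by 4: 1844, 1848, …, 1920 — 20 in all.
Of these, 1900 is divisible by 100 but not 400, so not leap.
Leap years: 20 − 1 = 19.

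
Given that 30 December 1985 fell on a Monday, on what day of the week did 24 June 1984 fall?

Count forward from the earlier date (June 24, 1984) to the later (December 30, 1985):
Day-of-year of June 24, 1984: 176.
Day-of-year of December 30, 1985: 364.
1984 has 366 days, so 366 − 176 = 190 days remain in 1984.
Total: 190 + 364 = 554 days.
554 mod 7 = 1, so 1 day before Monday is Sunday.

Sunday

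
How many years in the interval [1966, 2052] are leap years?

Years divisible by 4: 1968, 1972, …, 2052 — 22 in all.
2000 is divisible by 400, so still leap.
No century exceptions apply. Count: 22.

22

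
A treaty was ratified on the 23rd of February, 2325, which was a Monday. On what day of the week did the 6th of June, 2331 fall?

Saturday

Day-of-year of February 23, 2325: 54.
Day-of-year of June 6, 2331: 157.
2325 has 365 days, so 365 − 54 = 311 days remain in 2325.
Full years: 2326: 365; 2327: 365; 2328: 366; 2329: 365; 2330: 365. Sum = 1826.
Total: 311 + 1826 + 157 = 2294 days.
2294 mod 7 = 5, so 5 days after Monday is Saturday.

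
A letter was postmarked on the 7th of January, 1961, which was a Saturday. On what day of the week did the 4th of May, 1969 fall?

Day-of-year of January 7, 1961: 7.
Day-of-year of May 4, 1969: 124.
1961 has 365 days, so 365 − 7 = 358 days remain in 1961.
Full years 1962–1968: 5 common + 2 leap = 5×365 + 2×366 = 2557 days.
Total: 358 + 2557 + 124 = 3039 days.
3039 mod 7 = 1, so 1 day after Saturday is Sunday.

Sunday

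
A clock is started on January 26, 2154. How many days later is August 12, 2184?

Day-of-year of January 26, 2154: 26.
Day-of-year of August 12, 2184: 225.
2154 has 365 days, so 365 − 26 = 339 days remain in 2154.
Full years 2155–2183: 22 common + 7 leap = 22×365 + 7×366 = 10592 days.
Total: 339 + 10592 + 225 = 11156 days.

11156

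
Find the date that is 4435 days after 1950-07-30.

1962-09-20

Count 4435 days after July 30, 1950:
Day-of-year of July 30, 1950: 211.
Day-of-year of September 20, 1962: 263.
1950 has 365 days, so 365 − 211 = 154 days remain in 1950.
Full years 1951–1961: 8 common + 3 leap = 8×365 + 3×366 = 4018 days.
Total: 154 + 4018 + 263 = 4435 days.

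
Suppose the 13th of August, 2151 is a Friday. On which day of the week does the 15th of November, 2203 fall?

Tuesday

From August 13, 2151 to August 13, 2203: 52 years, of which 12 contain a Feb 29 — 40×365 + 12×366 = 18992 days.
(2200 is not a leap year (divisible by 100 but not 400).)
August 2203: 31 − 13 = 18 days remain.
Then September (30), October (31): 30 + 31 = 61 days.
November 1–15, 2203: 15 days.
Residual: 94 days.
Total: 19086 days.
19086 mod 7 = 4, so 4 days after Friday is Tuesday.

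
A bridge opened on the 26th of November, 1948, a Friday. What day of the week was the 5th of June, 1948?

Saturday

Count forward from the earlier date (June 5, 1948) to the later (November 26, 1948):
June 1948: 30 − 5 = 25 days remain.
Then July (31), August (31), September (30), October (31): 31 + 31 + 30 + 31 = 123 days.
November 1–26, 1948: 26 days.
Total: 25 + 123 + 26 = 174 days.
174 mod 7 = 6, so 6 days before Friday is Saturday.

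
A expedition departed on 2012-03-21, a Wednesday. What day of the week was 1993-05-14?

Friday

Count forward from the earlier date (May 14, 1993) to the later (March 21, 2012):
From May 14, 1993 to May 14, 2011: 18 years, of which 4 contain a Feb 29 — 14×365 + 4×366 = 6574 days.
(2000 is a leap year (divisible by 400).)
May 2011: 31 − 14 = 17 days remain.
Then 9 full months totalling 274 days.
March 1–21, 2012: 21 days.
Residual: 312 days.
Total: 6886 days.
6886 mod 7 = 5, so 5 days before Wednesday is Friday.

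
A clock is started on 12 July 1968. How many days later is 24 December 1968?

July 1968: 31 − 12 = 19 days remain.
Then August (31), September (30), October (31), November (30): 31 + 30 + 31 + 30 = 122 days.
December 1–24, 1968: 24 days.
Total: 19 + 122 + 24 = 165 days.

165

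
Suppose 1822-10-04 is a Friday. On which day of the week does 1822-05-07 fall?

Tuesday

Count forward from the earlier date (May 7, 1822) to the later (October 4, 1822):
May 1822: 31 − 7 = 24 days remain.
Then June (30), July (31), August (31), September (30): 30 + 31 + 31 + 30 = 122 days.
October 1–4, 1822: 4 days.
Total: 24 + 122 + 4 = 150 days.
150 mod 7 = 3, so 3 days before Friday is Tuesday.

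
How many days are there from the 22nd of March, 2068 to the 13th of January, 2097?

10524

From March 22, 2068 to March 22, 2096: 28 years, of which 7 contain a Feb 29 — 21×365 + 7×366 = 10227 days.
March 2096: 31 − 22 = 9 days remain.
Then 9 full months totalling 275 days.
January 1–13, 2097: 13 days.
Residual: 297 days.
Total: 10524 days.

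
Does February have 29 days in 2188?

Yes

2188 is a leap year.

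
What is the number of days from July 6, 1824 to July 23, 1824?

17

Within July 1824: 23 − 6 = 17 days.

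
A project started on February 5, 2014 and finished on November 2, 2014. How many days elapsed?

270

February 2014: 28 − 5 = 23 days remain (2014 is not a leap year, so February has 28 days).
Then March (31), April (30), May (31), June (30), July (31), August (31), September (30), October (31): 31 + 30 + 31 + 30 + 31 + 31 + 30 + 31 = 245 days.
November 1–2, 2014: 2 days.
Total: 23 + 245 + 2 = 270 days.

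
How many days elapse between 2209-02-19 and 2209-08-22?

184

February 2209: 28 − 19 = 9 days remain (2209 is not a leap year, so February has 28 days).
Then March (31), April (30), May (31), June (30), July (31): 31 + 30 + 31 + 30 + 31 = 153 days.
August 1–22, 2209: 22 days.
Total: 9 + 153 + 22 = 184 days.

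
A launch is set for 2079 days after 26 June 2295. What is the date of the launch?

6 March 2301

Count 2079 days after June 26, 2295:
June 26, 2295 → June 26, 2296: 366 days (2296 is a leap year).
June 26, 2296 → June 26, 2297: 365 days.
June 26, 2297 → June 26, 2298: 365 days.
June 26, 2298 → June 26, 2299: 365 days.
June 26, 2299 → June 26, 2300: 365 days (2300 is not a leap year (divisible by 100 but not 400)).
June 2300: 30 − 26 = 4 days remain.
Then July (31), August (31), September (30), October (31), November (30), December (31), January (31), February 2301 (28): 31 + 31 + 30 + 31 + 30 + 31 + 31 + 28 = 243 days.
March 1–6, 2301: 6 days.
Residual: 253 days.
Total: 2079 days.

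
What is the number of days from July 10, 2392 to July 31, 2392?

Within July 2392: 31 − 10 = 21 days.

21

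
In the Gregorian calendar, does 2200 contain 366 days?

No

2200 is not a leap year (divisible by 100 but not 400).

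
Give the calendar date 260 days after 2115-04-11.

2115-12-27

Count 260 days after April 11, 2115:
April 2115: 30 − 11 = 19 days remain.
Then May (31), June (30), July (31), August (31), September (30), October (31), November (30): 31 + 30 + 31 + 31 + 30 + 31 + 30 = 214 days.
December 1–27, 2115: 27 days.
Total: 19 + 214 + 27 = 260 days.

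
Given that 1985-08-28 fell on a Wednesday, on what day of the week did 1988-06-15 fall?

Wednesday

Day-of-year of August 28, 1985: 240.
Day-of-year of June 15, 1988: 167.
1985 has 365 days, so 365 − 240 = 125 days remain in 1985.
Full years: 1986: 365; 1987: 365. Sum = 730.
Total: 125 + 730 + 167 = 1022 days.
1022 is a multiple of 7, so 1988-06-15 falls on the same weekday: Wednesday.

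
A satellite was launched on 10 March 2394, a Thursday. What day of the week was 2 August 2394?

Tuesday

March 2394: 31 − 10 = 21 days remain.
Then April (30), May (31), June (30), July (31): 30 + 31 + 30 + 31 = 122 days.
August 1–2, 2394: 2 days.
Total: 21 + 122 + 2 = 145 days.
145 mod 7 = 5, so 5 days after Thursday is Tuesday.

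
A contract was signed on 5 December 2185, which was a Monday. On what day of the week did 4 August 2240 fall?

Day-of-year of December 5, 2185: 339.
Day-of-year of August 4, 2240: 217.
2185 has 365 days, so 365 − 339 = 26 days remain in 2185.
Full years 2186–2239: 42 common + 12 leap = 42×365 + 12×366 = 19722 days.
Total: 26 + 19722 + 217 = 19965 days.
19965 mod 7 = 1, so 1 day after Monday is Tuesday.

Tuesday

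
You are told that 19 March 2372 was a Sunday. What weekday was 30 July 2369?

Count forward from the earlier date (July 30, 2369) to the later (March 19, 2372):
July 30, 2369 → July 30, 2370: 365 days.
July 30, 2370 → July 30, 2371: 365 days.
July 2371: 31 − 30 = 1 day remains.
Then August (31), September (30), October (31), November (30), December (31), January (31), February 2372 (29): 31 + 30 + 31 + 30 + 31 + 31 + 29 = 213 days.
March 1–19, 2372: 19 days.
Residual: 233 days.
Total: 963 days.
963 mod 7 = 4, so 4 days before Sunday is Wednesday.

Wednesday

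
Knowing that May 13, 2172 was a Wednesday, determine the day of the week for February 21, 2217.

Friday

From May 13, 2172 to May 13, 2216: 44 years, of which 10 contain a Feb 29 — 34×365 + 10×366 = 16070 days.
(2200 is not a leap year (divisible by 100 but not 400).)
May 2216: 31 − 13 = 18 days remain.
Then June (30), July (31), August (31), September (30), October (31), November (30), December (31), January (31): 30 + 31 + 31 + 30 + 31 + 30 + 31 + 31 = 245 days.
February 1–21, 2217: 21 days (2217 is not a leap year).
Residual: 284 days.
Total: 16354 days.
16354 mod 7 = 2, so 2 days after Wednesday is Friday.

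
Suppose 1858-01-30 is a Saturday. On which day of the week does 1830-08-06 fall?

Count forward from the earlier date (August 6, 1830) to the later (January 30, 1858):
From August 6, 1830 to August 6, 1857: 27 years, of which 7 contain a Feb 29 — 20×365 + 7×366 = 9862 days.
August 1857: 31 − 6 = 25 days remain.
Then September (30), October (31), November (30), December (31): 30 + 31 + 30 + 31 = 122 days.
January 1–30, 1858: 30 days.
Residual: 177 days.
Total: 10039 days.
10039 mod 7 = 1, so 1 day before Saturday is Friday.

Friday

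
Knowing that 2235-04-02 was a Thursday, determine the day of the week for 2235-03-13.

Friday

Count forward from the earlier date (March 13, 2235) to the later (April 2, 2235):
March 2235: 31 − 13 = 18 days remain.
April 1–2, 2235: 2 days.
Total: 18 + 2 = 20 days.
20 mod 7 = 6, so 6 days before Thursday is Friday.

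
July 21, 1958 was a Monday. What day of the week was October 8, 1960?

Saturday

July 1958: 31 − 21 = 10 days remain.
Then 26 full months totalling 792 days.
October 1–8, 1960: 8 days.
Total: 10 + 792 + 8 = 810 days.
810 mod 7 = 5, so 5 days after Monday is Saturday.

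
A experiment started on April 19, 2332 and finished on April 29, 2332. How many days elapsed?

Within April 2332: 29 − 19 = 10 days.

10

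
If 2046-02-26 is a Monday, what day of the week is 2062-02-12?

Sunday

From February 26, 2046 to February 26, 2061: 15 years, of which 4 contain a Feb 29 — 11×365 + 4×366 = 5479 days.
February 2061: 28 − 26 = 2 days remain (2061 is not a leap year, so February has 28 days).
Then 11 full months totalling 337 days.
February 1–12, 2062: 12 days (2062 is not a leap year).
Residual: 351 days.
Total: 5830 days.
5830 mod 7 = 6, so 6 days after Monday is Sunday.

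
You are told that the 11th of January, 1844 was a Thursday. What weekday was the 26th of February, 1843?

Sunday

Count forward from the earlier date (February 26, 1843) to the later (January 11, 1844):
Day-of-year of February 26, 1843: 57.
Day-of-year of January 11, 1844: 11.
1843 has 365 days, so 365 − 57 = 308 days remain in 1843.
Total: 308 + 11 = 319 days.
319 mod 7 = 4, so 4 days before Thursday is Sunday.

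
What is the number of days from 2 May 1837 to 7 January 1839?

615

May 1837: 31 − 2 = 29 days remain.
Then 19 full months totalling 579 days.
January 1–7, 1839: 7 days.
Total: 29 + 579 + 7 = 615 days.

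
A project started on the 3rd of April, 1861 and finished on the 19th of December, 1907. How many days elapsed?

Day-of-year of April 3, 1861: 93.
Day-of-year of December 19, 1907: 353.
1861 has 365 days, so 365 − 93 = 272 days remain in 1861.
Full years 1862–1906: 35 common + 10 leap = 35×365 + 10×366 = 16435 days.
Total: 272 + 16435 + 353 = 17060 days.

17060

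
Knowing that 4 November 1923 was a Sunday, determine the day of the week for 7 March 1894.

Wednesday

Count forward from the earlier date (March 7, 1894) to the later (November 4, 1923):
Day-of-year of March 7, 1894: 66.
Day-of-year of November 4, 1923: 308.
1894 has 365 days, so 365 − 66 = 299 days remain in 1894.
Full years 1895–1922: 22 common + 6 leap = 22×365 + 6×366 = 10226 days.
Total: 299 + 10226 + 308 = 10833 days.
10833 mod 7 = 4, so 4 days before Sunday is Wednesday.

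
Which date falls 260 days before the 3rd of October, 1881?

the 16th of January, 1881

Count 260 days before October 3, 1881:
January 1881: 31 − 16 = 15 days remain.
Then February 1881 (28), March (31), April (30), May (31), June (30), July (31), August (31), September (30): 28 + 31 + 30 + 31 + 30 + 31 + 31 + 30 = 242 days.
October 1–3, 1881: 3 days.
Total: 15 + 242 + 3 = 260 days.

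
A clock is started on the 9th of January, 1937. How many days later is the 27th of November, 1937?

322

January 1937: 31 − 9 = 22 days remain.
Then 9 full months totalling 273 days.
November 1–27, 1937: 27 days.
Total: 22 + 273 + 27 = 322 days.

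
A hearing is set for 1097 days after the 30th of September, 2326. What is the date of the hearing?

the 1st of October, 2329

Count 1097 days after September 30, 2326:
September 30, 2326 → September 30, 2327: 365 days.
September 30, 2327 → September 30, 2328: 366 days (2328 is a leap year).
September 30, 2328 → September 30, 2329: 365 days.
September 2329: 30 − 30 = 0 days remain.
October 1, 2329: 1 day.
Residual: 1 days.
Total: 1097 days.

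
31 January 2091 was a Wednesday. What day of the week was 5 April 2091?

January 2091: 31 − 31 = 0 days remain.
Then February 2091 (28), March (31): 28 + 31 = 59 days.
April 1–5, 2091: 5 days.
Total: 0 + 59 + 5 = 64 days.
64 mod 7 = 1, so 1 day after Wednesday is Thursday.

Thursday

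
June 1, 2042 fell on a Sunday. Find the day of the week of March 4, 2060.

From June 1, 2042 to June 1, 2059: 17 years, of which 4 contain a Feb 29 — 13×365 + 4×366 = 6209 days.
June 2059: 30 − 1 = 29 days remain.
Then July (31), August (31), September (30), October (31), November (30), December (31), January (31), February 2060 (29): 31 + 31 + 30 + 31 + 30 + 31 + 31 + 29 = 244 days.
March 1–4, 2060: 4 days.
Residual: 277 days.
Total: 6486 days.
6486 mod 7 = 4, so 4 days after Sunday is Thursday.

Thursday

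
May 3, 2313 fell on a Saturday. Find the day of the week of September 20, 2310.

Tuesday

Count forward from the earlier date (September 20, 2310) to the later (May 3, 2313):
Day-of-year of September 20, 2310: 263.
Day-of-year of May 3, 2313: 123.
2310 has 365 days, so 365 − 263 = 102 days remain in 2310.
Full years: 2311: 365; 2312: 366. Sum = 731.
Total: 102 + 731 + 123 = 956 days.
956 mod 7 = 4, so 4 days before Saturday is Tuesday.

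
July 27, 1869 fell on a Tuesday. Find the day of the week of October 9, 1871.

July 1869: 31 − 27 = 4 days remain.
Then 26 full months totalling 791 days.
October 1–9, 1871: 9 days.
Total: 4 + 791 + 9 = 804 days.
804 mod 7 = 6, so 6 days after Tuesday is Monday.

Monday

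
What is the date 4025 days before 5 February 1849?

29 January 1838

Count 4025 days before February 5, 1849:
Day-of-year of January 29, 1838: 29.
Day-of-year of February 5, 1849: 36.
1838 has 365 days, so 365 − 29 = 336 days remain in 1838.
Full years 1839–1848: 7 common + 3 leap = 7×365 + 3×366 = 3653 days.
Total: 336 + 3653 + 36 = 4025 days.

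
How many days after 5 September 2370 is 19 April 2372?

Day-of-year of September 5, 2370: 248.
Day-of-year of April 19, 2372: 110.
2370 has 365 days, so 365 − 248 = 117 days remain in 2370.
Full years: 2371: 365. Sum = 365.
Total: 117 + 365 + 110 = 592 days.

592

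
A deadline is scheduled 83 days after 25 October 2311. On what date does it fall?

16 January 2312

Count 83 days after October 25, 2311:
October 2311: 31 − 25 = 6 days remain.
Then November (30), December (31): 30 + 31 = 61 days.
January 1–16, 2312: 16 days.
Residual: 83 days.
Total: 83 days.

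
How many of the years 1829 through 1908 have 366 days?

19

Years divisible by 4: 1832, 1836, …, 1908 — 20 in all.
Of these, 1900 is divisible by 100 but not 400, so not leap.
Leap years: 20 − 1 = 19.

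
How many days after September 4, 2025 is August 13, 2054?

10570

From September 4, 2025 to September 4, 2053: 28 years, of which 7 contain a Feb 29 — 21×365 + 7×366 = 10227 days.
September 2053: 30 − 4 = 26 days remain.
Then 10 full months totalling 304 days.
August 1–13, 2054: 13 days.
Residual: 343 days.
Total: 10570 days.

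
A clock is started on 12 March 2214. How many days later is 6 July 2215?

March 12, 2214 → March 12, 2215: 365 days.
March 2215: 31 − 12 = 19 days remain.
Then April (30), May (31), June (30): 30 + 31 + 30 = 91 days.
July 1–6, 2215: 6 days.
Residual: 116 days.
Total: 481 days.

481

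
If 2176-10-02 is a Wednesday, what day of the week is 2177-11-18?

Tuesday

Day-of-year of October 2, 2176: 276.
Day-of-year of November 18, 2177: 322.
2176 has 366 days, so 366 − 276 = 90 days remain in 2176.
Total: 90 + 322 = 412 days.
412 mod 7 = 6, so 6 days after Wednesday is Tuesday.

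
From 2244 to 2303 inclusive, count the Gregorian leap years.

14

Years divisible by 4: 2244, 2248, …, 2300 — 15 in all.
Of these, 2300 is divisible by 100 but not 400, so not leap.
Leap years: 15 − 1 = 14.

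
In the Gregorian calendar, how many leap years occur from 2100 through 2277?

43

Years divisible by 4: 2100, 2104, …, 2276 — 45 in all.
Of these, 2100, 2200 are divisible by 100 but not 400, so not leap.
Leap years: 45 − 2 = 43.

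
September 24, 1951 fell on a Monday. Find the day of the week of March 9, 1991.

Saturday

From September 24, 1951 to September 24, 1990: 39 years, of which 10 contain a Feb 29 — 29×365 + 10×366 = 14245 days.
September 1990: 30 − 24 = 6 days remain.
Then October (31), November (30), December (31), January (31), February 1991 (28): 31 + 30 + 31 + 31 + 28 = 151 days.
March 1–9, 1991: 9 days.
Residual: 166 days.
Total: 14411 days.
14411 mod 7 = 5, so 5 days after Monday is Saturday.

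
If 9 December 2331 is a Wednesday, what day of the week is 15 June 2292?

Count forward from the earlier date (June 15, 2292) to the later (December 9, 2331):
From June 15, 2292 to June 15, 2331: 39 years, of which 8 contain a Feb 29 — 31×365 + 8×366 = 14243 days.
(2300 is not a leap year (divisible by 100 but not 400).)
June 2331: 30 − 15 = 15 days remain.
Then July (31), August (31), September (30), October (31), November (30): 31 + 31 + 30 + 31 + 30 = 153 days.
December 1–9, 2331: 9 days.
Residual: 177 days.
Total: 14420 days.
14420 is a multiple of 7, so 15 June 2292 falls on the same weekday: Wednesday.

Wednesday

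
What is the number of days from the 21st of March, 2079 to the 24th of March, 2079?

Within March 2079: 24 − 21 = 3 days.

3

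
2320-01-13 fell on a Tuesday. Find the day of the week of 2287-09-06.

Tuesday

Count forward from the earlier date (September 6, 2287) to the later (January 13, 2320):
From September 6, 2287 to September 6, 2319: 32 years, of which 7 contain a Feb 29 — 25×365 + 7×366 = 11687 days.
(2300 is not a leap year (divisible by 100 but not 400).)
September 2319: 30 − 6 = 24 days remain.
Then October (31), November (30), December (31): 31 + 30 + 31 = 92 days.
January 1–13, 2320: 13 days.
Residual: 129 days.
Total: 11816 days.
11816 is a multiple of 7, so 2287-09-06 falls on the same weekday: Tuesday.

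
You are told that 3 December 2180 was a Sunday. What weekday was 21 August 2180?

Count forward from the earlier date (August 21, 2180) to the later (December 3, 2180):
August 2180: 31 − 21 = 10 days remain.
Then September (30), October (31), November (30): 30 + 31 + 30 = 91 days.
December 1–3, 2180: 3 days.
Total: 10 + 91 + 3 = 104 days.
104 mod 7 = 6, so 6 days before Sunday is Monday.

Monday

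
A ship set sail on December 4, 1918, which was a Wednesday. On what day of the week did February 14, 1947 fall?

Friday

Day-of-year of December 4, 1918: 338.
Day-of-year of February 14, 1947: 45.
1918 has 365 days, so 365 − 338 = 27 days remain in 1918.
Full years 1919–1946: 21 common + 7 leap = 21×365 + 7×366 = 10227 days.
Total: 27 + 10227 + 45 = 10299 days.
10299 mod 7 = 2, so 2 days after Wednesday is Friday.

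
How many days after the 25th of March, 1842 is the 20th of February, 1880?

Day-of-year of March 25, 1842: 84.
Day-of-year of February 20, 1880: 51.
1842 has 365 days, so 365 − 84 = 281 days remain in 1842.
Full years 1843–1879: 28 common + 9 leap = 28×365 + 9×366 = 13514 days.
Total: 281 + 13514 + 51 = 13846 days.

13846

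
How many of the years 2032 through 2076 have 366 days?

Years divisible by 4 in [2032, 2076]: 2032, 2036, 2040, 2044, 2048, 2052, 2056, 2060, 2064, 2068, 2072, 2076.
No century exceptions apply. Count: 12.

12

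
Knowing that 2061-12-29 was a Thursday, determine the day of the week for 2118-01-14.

Friday

From December 29, 2061 to December 29, 2117: 56 years, of which 13 contain a Feb 29 — 43×365 + 13×366 = 20453 days.
(2100 is not a leap year (divisible by 100 but not 400).)
December 2117: 31 − 29 = 2 days remain.
January 1–14, 2118: 14 days.
Residual: 16 days.
Total: 20469 days.
20469 mod 7 = 1, so 1 day after Thursday is Friday.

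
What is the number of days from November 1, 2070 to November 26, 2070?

Within November 2070: 26 − 1 = 25 days.

25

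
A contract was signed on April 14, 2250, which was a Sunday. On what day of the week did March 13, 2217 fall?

Count forward from the earlier date (March 13, 2217) to the later (April 14, 2250):
Day-of-year of March 13, 2217: 72.
Day-of-year of April 14, 2250: 104.
2217 has 365 days, so 365 − 72 = 293 days remain in 2217.
Full years 2218–2249: 24 common + 8 leap = 24×365 + 8×366 = 11688 days.
Total: 293 + 11688 + 104 = 12085 days.
12085 mod 7 = 3, so 3 days before Sunday is Thursday.

Thursday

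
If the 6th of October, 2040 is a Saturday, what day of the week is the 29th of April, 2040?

Count forward from the earlier date (April 29, 2040) to the later (October 6, 2040):
April 2040: 30 − 29 = 1 day remains.
Then May (31), June (30), July (31), August (31), September (30): 31 + 30 + 31 + 31 + 30 = 153 days.
October 1–6, 2040: 6 days.
Total: 1 + 153 + 6 = 160 days.
160 mod 7 = 6, so 6 days before Saturday is Sunday.

Sunday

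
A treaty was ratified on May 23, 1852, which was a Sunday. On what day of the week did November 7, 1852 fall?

May 1852: 31 − 23 = 8 days remain.
Then June (30), July (31), August (31), September (30), October (31): 30 + 31 + 31 + 30 + 31 = 153 days.
November 1–7, 1852: 7 days.
Total: 8 + 153 + 7 = 168 days.
168 is a multiple of 7, so November 7, 1852 falls on the same weekday: Sunday.

Sunday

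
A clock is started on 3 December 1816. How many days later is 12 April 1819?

December 3, 1816 → December 3, 1817: 365 days.
December 3, 1817 → December 3, 1818: 365 days.
December 1818: 31 − 3 = 28 days remain.
Then January (31), February 1819 (28), March (31): 31 + 28 + 31 = 90 days.
April 1–12, 1819: 12 days.
Residual: 130 days.
Total: 860 days.

860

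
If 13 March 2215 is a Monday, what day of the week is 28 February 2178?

Saturday

Count forward from the earlier date (February 28, 2178) to the later (March 13, 2215):
From February 28, 2178 to February 28, 2215: 37 years, of which 8 contain a Feb 29 — 29×365 + 8×366 = 13513 days.
(2200 is not a leap year (divisible by 100 but not 400).)
February 2215: 28 − 28 = 0 days remain (2215 is not a leap year, so February has 28 days).
March 1–13, 2215: 13 days.
Residual: 13 days.
Total: 13526 days.
13526 mod 7 = 2, so 2 days before Monday is Saturday.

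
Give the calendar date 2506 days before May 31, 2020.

July 21, 2013

Count 2506 days before May 31, 2020:
Day-of-year of July 21, 2013: 202.
Day-of-year of May 31, 2020: 152.
2013 has 365 days, so 365 − 202 = 163 days remain in 2013.
Full years: 2014: 365; 2015: 365; 2016: 366; 2017: 365; 2018: 365; 2019: 365. Sum = 2191.
Total: 163 + 2191 + 152 = 2506 days.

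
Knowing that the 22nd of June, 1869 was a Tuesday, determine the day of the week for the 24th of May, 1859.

Tuesday

Count forward from the earlier date (May 24, 1859) to the later (June 22, 1869):
From May 24, 1859 to May 24, 1869: 10 years, of which 3 contain a Feb 29 — 7×365 + 3×366 = 3653 days.
May 1869: 31 − 24 = 7 days remain.
June 1–22, 1869: 22 days.
Residual: 29 days.
Total: 3682 days.
3682 is a multiple of 7, so the 24th of May, 1859 falls on the same weekday: Tuesday.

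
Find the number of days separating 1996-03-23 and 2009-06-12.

4829

Day-of-year of March 23, 1996: 83.
Day-of-year of June 12, 2009: 163.
1996 has 366 days, so 366 − 83 = 283 days remain in 1996.
Full years 1997–2008: 9 common + 3 leap = 9×365 + 3×366 = 4383 days.
Total: 283 + 4383 + 163 = 4829 days.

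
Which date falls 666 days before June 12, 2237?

August 16, 2235

Count 666 days before June 12, 2237:
Day-of-year of August 16, 2235: 228.
Day-of-year of June 12, 2237: 163.
2235 has 365 days, so 365 − 228 = 137 days remain in 2235.
Full years: 2236: 366. Sum = 366.
Total: 137 + 366 + 163 = 666 days.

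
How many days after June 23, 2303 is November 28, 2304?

June 2303: 30 − 23 = 7 days remain.
Then 16 full months totalling 489 days.
November 1–28, 2304: 28 days.
Total: 7 + 489 + 28 = 524 days.

524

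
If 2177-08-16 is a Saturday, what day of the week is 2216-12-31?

Day-of-year of August 16, 2177: 228.
Day-of-year of December 31, 2216: 366.
2177 has 365 days, so 365 − 228 = 137 days remain in 2177.
Full years 2178–2215: 30 common + 8 leap = 30×365 + 8×366 = 13878 days.
Total: 137 + 13878 + 366 = 14381 days.
14381 mod 7 = 3, so 3 days after Saturday is Tuesday.

Tuesday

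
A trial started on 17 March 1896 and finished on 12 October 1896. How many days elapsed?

209

March 1896: 31 − 17 = 14 days remain.
Then April (30), May (31), June (30), July (31), August (31), September (30): 30 + 31 + 30 + 31 + 31 + 30 = 183 days.
October 1–12, 1896: 12 days.
Total: 14 + 183 + 12 = 209 days.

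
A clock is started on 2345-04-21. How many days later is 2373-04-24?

10230

From April 21, 2345 to April 21, 2373: 28 years, of which 7 contain a Feb 29 — 21×365 + 7×366 = 10227 days.
Within April 2373: 24 − 21 = 3 days.
Total: 10230 days.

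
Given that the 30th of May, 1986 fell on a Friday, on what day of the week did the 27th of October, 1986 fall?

May 1986: 31 − 30 = 1 day remains.
Then June (30), July (31), August (31), September (30): 30 + 31 + 31 + 30 = 122 days.
October 1–27, 1986: 27 days.
Total: 1 + 122 + 27 = 150 days.
150 mod 7 = 3, so 3 days after Friday is Monday.

Monday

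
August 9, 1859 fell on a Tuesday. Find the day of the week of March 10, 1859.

Thursday

Count forward from the earlier date (March 10, 1859) to the later (August 9, 1859):
March 1859: 31 − 10 = 21 days remain.
Then April (30), May (31), June (30), July (31): 30 + 31 + 30 + 31 = 122 days.
August 1–9, 1859: 9 days.
Total: 21 + 122 + 9 = 152 days.
152 mod 7 = 5, so 5 days before Tuesday is Thursday.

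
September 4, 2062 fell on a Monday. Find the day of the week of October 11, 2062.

September 2062: 30 − 4 = 26 days remain.
October 1–11, 2062: 11 days.
Total: 26 + 11 = 37 days.
37 mod 7 = 2, so 2 days after Monday is Wednesday.

Wednesday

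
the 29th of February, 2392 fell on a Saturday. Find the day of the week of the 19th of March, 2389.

Count forward from the earlier date (March 19, 2389) to the later (February 29, 2392):
Day-of-year of March 19, 2389: 78.
Day-of-year of February 29, 2392: 60.
2389 has 365 days, so 365 − 78 = 287 days remain in 2389.
Full years: 2390: 365; 2391: 365. Sum = 730.
Total: 287 + 730 + 60 = 1077 days.
1077 mod 7 = 6, so 6 days before Saturday is Sunday.

Sunday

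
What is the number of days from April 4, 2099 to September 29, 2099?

April 2099: 30 − 4 = 26 days remain.
Then May (31), June (30), July (31), August (31): 31 + 30 + 31 + 31 = 123 days.
September 1–29, 2099: 29 days.
Total: 26 + 123 + 29 = 178 days.

178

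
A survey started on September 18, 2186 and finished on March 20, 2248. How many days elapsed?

From September 18, 2186 to September 18, 2247: 61 years, of which 14 contain a Feb 29 — 47×365 + 14×366 = 22279 days.
(2200 is not a leap year (divisible by 100 but not 400).)
September 2247: 30 − 18 = 12 days remain.
Then October (31), November (30), December (31), January (31), February 2248 (29): 31 + 30 + 31 + 31 + 29 = 152 days.
March 1–20, 2248: 20 days.
Residual: 184 days.
Total: 22463 days.

22463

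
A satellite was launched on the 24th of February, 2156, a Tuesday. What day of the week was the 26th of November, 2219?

Day-of-year of February 24, 2156: 55.
Day-of-year of November 26, 2219: 330.
2156 has 366 days, so 366 − 55 = 311 days remain in 2156.
Full years 2157–2218: 48 common + 14 leap = 48×365 + 14×366 = 22644 days.
Total: 311 + 22644 + 330 = 23285 days.
23285 mod 7 = 3, so 3 days after Tuesday is Friday.

Friday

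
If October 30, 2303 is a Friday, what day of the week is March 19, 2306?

Day-of-year of October 30, 2303: 303.
Day-of-year of March 19, 2306: 78.
2303 has 365 days, so 365 − 303 = 62 days remain in 2303.
Full years: 2304: 366; 2305: 365. Sum = 731.
Total: 62 + 731 + 78 = 871 days.
871 mod 7 = 3, so 3 days after Friday is Monday.

Monday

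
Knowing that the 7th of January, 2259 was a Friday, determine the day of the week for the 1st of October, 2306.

Monday

Day-of-year of January 7, 2259: 7.
Day-of-year of October 1, 2306: 274.
2259 has 365 days, so 365 − 7 = 358 days remain in 2259.
Full years 2260–2305: 35 common + 11 leap = 35×365 + 11×366 = 16801 days.
Total: 358 + 16801 + 274 = 17433 days.
17433 mod 7 = 3, so 3 days after Friday is Monday.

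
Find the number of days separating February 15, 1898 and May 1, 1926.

From February 15, 1898 to February 15, 1926: 28 years, of which 6 contain a Feb 29 — 22×365 + 6×366 = 10226 days.
(1900 is not a leap year (divisible by 100 but not 400).)
February 1926: 28 − 15 = 13 days remain (1926 is not a leap year, so February has 28 days).
Then March (31), April (30): 31 + 30 = 61 days.
May 1, 1926: 1 day.
Residual: 75 days.
Total: 10301 days.

10301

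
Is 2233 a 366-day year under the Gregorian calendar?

No

2233 is not a leap year.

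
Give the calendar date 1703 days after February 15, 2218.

October 15, 2222

Count 1703 days after February 15, 2218:
February 15, 2218 → February 15, 2219: 365 days.
February 15, 2219 → February 15, 2220: 365 days.
February 15, 2220 → February 15, 2221: 366 days (2220 is a leap year).
February 15, 2221 → February 15, 2222: 365 days.
February 2222: 28 − 15 = 13 days remain (2222 is not a leap year, so February has 28 days).
Then March (31), April (30), May (31), June (30), July (31), August (31), September (30): 31 + 30 + 31 + 30 + 31 + 31 + 30 = 214 days.
October 1–15, 2222: 15 days.
Residual: 242 days.
Total: 1703 days.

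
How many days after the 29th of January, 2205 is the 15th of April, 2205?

76

January 2205: 31 − 29 = 2 days remain.
Then February 2205 (28), March (31): 28 + 31 = 59 days.
April 1–15, 2205: 15 days.
Total: 2 + 59 + 15 = 76 days.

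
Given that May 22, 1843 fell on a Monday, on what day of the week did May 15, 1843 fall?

Monday

Count forward from the earlier date (May 15, 1843) to the later (May 22, 1843):
Within May 1843: 22 − 15 = 7 days.
7 is a multiple of 7, so May 15, 1843 falls on the same weekday: Monday.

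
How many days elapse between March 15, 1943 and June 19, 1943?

96

March 1943: 31 − 15 = 16 days remain.
Then April (30), May (31): 30 + 31 = 61 days.
June 1–19, 1943: 19 days.
Total: 16 + 61 + 19 = 96 days.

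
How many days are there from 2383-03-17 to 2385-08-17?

884

Day-of-year of March 17, 2383: 76.
Day-of-year of August 17, 2385: 229.
2383 has 365 days, so 365 − 76 = 289 days remain in 2383.
Full years: 2384: 366. Sum = 366.
Total: 289 + 366 + 229 = 884 days.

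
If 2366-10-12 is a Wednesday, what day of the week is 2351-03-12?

Monday

Count forward from the earlier date (March 12, 2351) to the later (October 12, 2366):
Day-of-year of March 12, 2351: 71.
Day-of-year of October 12, 2366: 285.
2351 has 365 days, so 365 − 71 = 294 days remain in 2351.
Full years 2352–2365: 10 common + 4 leap = 10×365 + 4×366 = 5114 days.
Total: 294 + 5114 + 285 = 5693 days.
5693 mod 7 = 2, so 2 days before Wednesday is Monday.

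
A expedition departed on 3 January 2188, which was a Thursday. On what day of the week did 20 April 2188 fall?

Sunday

January 2188: 31 − 3 = 28 days remain.
Then February 2188 (29), March (31): 29 + 31 = 60 days.
April 1–20, 2188: 20 days.
Total: 28 + 60 + 20 = 108 days.
108 mod 7 = 3, so 3 days after Thursday is Sunday.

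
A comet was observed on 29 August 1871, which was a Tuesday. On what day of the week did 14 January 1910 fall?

Friday

From August 29, 1871 to August 29, 1909: 38 years, of which 9 contain a Feb 29 — 29×365 + 9×366 = 13879 days.
(1900 is not a leap year (divisible by 100 but not 400).)
August 1909: 31 − 29 = 2 days remain.
Then September (30), October (31), November (30), December (31): 30 + 31 + 30 + 31 = 122 days.
January 1–14, 1910: 14 days.
Residual: 138 days.
Total: 14017 days.
14017 mod 7 = 3, so 3 days after Tuesday is Friday.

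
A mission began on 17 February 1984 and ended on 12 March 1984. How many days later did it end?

24

February 1984: 29 − 17 = 12 days remain (1984 is a leap year, so February has 29 days).
March 1–12, 1984: 12 days.
Total: 12 + 12 = 24 days.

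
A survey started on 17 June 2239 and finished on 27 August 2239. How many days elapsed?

71

June 2239: 30 − 17 = 13 days remain.
Then July (31): 31 days.
August 1–27, 2239: 27 days.
Total: 13 + 31 + 27 = 71 days.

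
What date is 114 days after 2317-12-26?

2318-04-19

Count 114 days after December 26, 2317:
December 2317: 31 − 26 = 5 days remain.
Then January (31), February 2318 (28), March (31): 31 + 28 + 31 = 90 days.
April 1–19, 2318: 19 days.
Residual: 114 days.
Total: 114 days.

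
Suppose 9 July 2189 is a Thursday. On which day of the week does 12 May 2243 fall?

From July 9, 2189 to July 9, 2242: 53 years, of which 12 contain a Feb 29 — 41×365 + 12×366 = 19357 days.
(2200 is not a leap year (divisible by 100 but not 400).)
July 2242: 31 − 9 = 22 days remain.
Then 9 full months totalling 273 days.
May 1–12, 2243: 12 days.
Residual: 307 days.
Total: 19664 days.
19664 mod 7 = 1, so 1 day after Thursday is Friday.

Friday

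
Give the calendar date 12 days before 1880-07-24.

1880-07-12

Count 12 days before July 24, 1880:
Within July 1880: 24 − 12 = 12 days.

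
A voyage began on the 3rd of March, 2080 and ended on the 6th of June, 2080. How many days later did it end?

95

March 2080: 31 − 3 = 28 days remain.
Then April (30), May (31): 30 + 31 = 61 days.
June 1–6, 2080: 6 days.
Total: 28 + 61 + 6 = 95 days.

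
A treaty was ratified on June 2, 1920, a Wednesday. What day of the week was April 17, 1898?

Sunday

Count forward from the earlier date (April 17, 1898) to the later (June 2, 1920):
Day-of-year of April 17, 1898: 107.
Day-of-year of June 2, 1920: 154.
1898 has 365 days, so 365 − 107 = 258 days remain in 1898.
Full years 1899–1919: 17 common + 4 leap = 17×365 + 4×366 = 7669 days.
Total: 258 + 7669 + 154 = 8081 days.
8081 mod 7 = 3, so 3 days before Wednesday is Sunday.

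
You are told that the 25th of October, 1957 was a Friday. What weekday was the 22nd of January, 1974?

Tuesday

From October 25, 1957 to October 25, 1973: 16 years, of which 4 contain a Feb 29 — 12×365 + 4×366 = 5844 days.
October 1973: 31 − 25 = 6 days remain.
Then November (30), December (31): 30 + 31 = 61 days.
January 1–22, 1974: 22 days.
Residual: 89 days.
Total: 5933 days.
5933 mod 7 = 4, so 4 days after Friday is Tuesday.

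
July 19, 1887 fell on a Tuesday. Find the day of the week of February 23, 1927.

Wednesday

Day-of-year of July 19, 1887: 200.
Day-of-year of February 23, 1927: 54.
1887 has 365 days, so 365 − 200 = 165 days remain in 1887.
Full years 1888–1926: 30 common + 9 leap = 30×365 + 9×366 = 14244 days.
Total: 165 + 14244 + 54 = 14463 days.
14463 mod 7 = 1, so 1 day after Tuesday is Wednesday.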